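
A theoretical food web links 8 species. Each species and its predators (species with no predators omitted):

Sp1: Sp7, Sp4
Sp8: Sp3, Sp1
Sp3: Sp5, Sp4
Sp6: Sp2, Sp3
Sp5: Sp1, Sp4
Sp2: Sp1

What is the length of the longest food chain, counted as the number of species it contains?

5 species

One longest chain: Sp8 → Sp3 → Sp5 → Sp1 → Sp7.
It has 5 species and 4 links.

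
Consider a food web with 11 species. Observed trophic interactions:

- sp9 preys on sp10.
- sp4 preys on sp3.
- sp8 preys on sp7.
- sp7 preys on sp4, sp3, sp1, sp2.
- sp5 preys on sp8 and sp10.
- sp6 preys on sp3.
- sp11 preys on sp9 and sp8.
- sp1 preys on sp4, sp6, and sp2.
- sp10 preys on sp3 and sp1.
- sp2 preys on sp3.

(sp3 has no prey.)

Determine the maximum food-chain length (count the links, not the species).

5 links

One longest chain: sp3 → sp2 → sp1 → sp10 → sp9 → sp11.
It has 6 species and 5 links.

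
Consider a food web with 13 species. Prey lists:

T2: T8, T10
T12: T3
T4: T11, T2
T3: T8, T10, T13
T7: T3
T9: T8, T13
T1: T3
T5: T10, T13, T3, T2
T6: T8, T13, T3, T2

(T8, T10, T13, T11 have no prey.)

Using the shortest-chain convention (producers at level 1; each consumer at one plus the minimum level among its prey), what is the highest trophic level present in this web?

3

Producers (level 1): T8, T10, T13, T11.
Following each consumer down to its lowest-level prey: T8 → T3 → T12 (levels 1 through 3).
All prey of T12 (T3 2) are at level 2 or above, so T12 is at level 1 + 2 = 3.
Every consumer has at least one prey at level 2 or below, so none exceeds level 3.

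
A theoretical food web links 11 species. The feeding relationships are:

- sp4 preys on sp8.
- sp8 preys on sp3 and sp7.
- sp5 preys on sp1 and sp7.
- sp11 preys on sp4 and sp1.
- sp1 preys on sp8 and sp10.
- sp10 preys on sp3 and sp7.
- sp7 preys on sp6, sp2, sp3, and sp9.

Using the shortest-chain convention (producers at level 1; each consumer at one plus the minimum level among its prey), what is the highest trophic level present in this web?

Producers (level 1): sp3, sp6, sp2, sp9.
Following each consumer down to its lowest-level prey: sp3 → sp8 → sp4 → sp11 (levels 1 through 4).
All prey of sp11 (sp4 3, sp1 3) are at level 3 or above, so sp11 is at level 1 + 3 = 4.
Every consumer has at least one prey at level 3 or below, so none exceeds level 4.

4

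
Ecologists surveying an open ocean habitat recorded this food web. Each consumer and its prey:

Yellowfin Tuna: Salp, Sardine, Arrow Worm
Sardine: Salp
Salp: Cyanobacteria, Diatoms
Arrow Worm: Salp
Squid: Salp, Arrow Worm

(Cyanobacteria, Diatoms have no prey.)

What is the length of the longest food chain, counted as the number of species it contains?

4 species

One longest chain: Cyanobacteria → Salp → Arrow Worm → Squid.
It has 4 species and 3 links.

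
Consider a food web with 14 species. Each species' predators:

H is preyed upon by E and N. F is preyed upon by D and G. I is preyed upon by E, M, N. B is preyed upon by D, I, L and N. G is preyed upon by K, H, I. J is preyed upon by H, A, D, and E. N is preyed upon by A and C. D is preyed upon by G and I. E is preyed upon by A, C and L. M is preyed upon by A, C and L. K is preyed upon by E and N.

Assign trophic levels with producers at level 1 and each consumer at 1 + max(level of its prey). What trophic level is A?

J is a producer → level 1.
D eats J (level 1); other prey at levels: F 1, B 1 → level 2.
G eats D (level 2); other prey at levels: F 1 → level 3.
I eats G (level 3); other prey at levels: B 1, D 2 → level 4.
M eats I → level 5.
A eats M (level 5); other prey at levels: J 1, E 5, N 5 → level 6.

Trophic level 6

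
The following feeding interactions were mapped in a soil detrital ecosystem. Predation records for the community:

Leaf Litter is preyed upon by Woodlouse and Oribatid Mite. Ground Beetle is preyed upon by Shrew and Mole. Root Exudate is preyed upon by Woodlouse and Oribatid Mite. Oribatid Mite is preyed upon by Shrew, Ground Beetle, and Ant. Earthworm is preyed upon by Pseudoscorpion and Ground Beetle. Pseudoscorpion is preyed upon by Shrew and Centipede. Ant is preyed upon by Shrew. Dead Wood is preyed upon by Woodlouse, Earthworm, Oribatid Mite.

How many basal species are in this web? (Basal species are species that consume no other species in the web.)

3

Basal species (no prey listed): Dead Wood, Root Exudate, Leaf Litter.
Count: 3.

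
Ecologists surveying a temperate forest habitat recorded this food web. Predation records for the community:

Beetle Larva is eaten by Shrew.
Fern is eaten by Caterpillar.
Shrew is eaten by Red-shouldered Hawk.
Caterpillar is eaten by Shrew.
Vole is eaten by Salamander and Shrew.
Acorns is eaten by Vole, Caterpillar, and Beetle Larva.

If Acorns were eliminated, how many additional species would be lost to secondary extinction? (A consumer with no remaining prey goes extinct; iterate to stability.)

Remove Acorns.
Round 1: Vole (all prey gone), Beetle Larva (all prey gone) → extinct.
Round 2: Salamander (all prey gone) → extinct.
No further losses. Total secondary extinctions: 3.

3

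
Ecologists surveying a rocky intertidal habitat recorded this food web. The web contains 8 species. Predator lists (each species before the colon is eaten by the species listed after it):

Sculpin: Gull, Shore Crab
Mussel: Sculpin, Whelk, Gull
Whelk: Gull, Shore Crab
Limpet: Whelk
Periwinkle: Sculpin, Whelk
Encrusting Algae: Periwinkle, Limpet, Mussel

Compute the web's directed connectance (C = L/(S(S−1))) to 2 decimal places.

C = 0.23

The web has S = 8 species and L = 13 feeding links.
C = L / (S(S−1)) = 13 / 56 = 0.2321 ≈ 0.23.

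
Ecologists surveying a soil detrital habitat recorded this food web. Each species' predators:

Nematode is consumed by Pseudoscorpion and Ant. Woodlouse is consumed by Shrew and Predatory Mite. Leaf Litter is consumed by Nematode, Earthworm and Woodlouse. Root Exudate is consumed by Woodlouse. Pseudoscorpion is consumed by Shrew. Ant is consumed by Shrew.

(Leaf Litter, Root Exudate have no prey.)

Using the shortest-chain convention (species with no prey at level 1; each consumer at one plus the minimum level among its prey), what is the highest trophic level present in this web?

Basal resources (level 1): Leaf Litter, Root Exudate.
Following each consumer down to its lowest-level prey: Leaf Litter → Nematode → Ant (levels 1 through 3).
All prey of Ant (Nematode 2) are at level 2 or above, so Ant is at level 1 + 2 = 3.
Every consumer has at least one prey at level 2 or below, so none exceeds level 3.

3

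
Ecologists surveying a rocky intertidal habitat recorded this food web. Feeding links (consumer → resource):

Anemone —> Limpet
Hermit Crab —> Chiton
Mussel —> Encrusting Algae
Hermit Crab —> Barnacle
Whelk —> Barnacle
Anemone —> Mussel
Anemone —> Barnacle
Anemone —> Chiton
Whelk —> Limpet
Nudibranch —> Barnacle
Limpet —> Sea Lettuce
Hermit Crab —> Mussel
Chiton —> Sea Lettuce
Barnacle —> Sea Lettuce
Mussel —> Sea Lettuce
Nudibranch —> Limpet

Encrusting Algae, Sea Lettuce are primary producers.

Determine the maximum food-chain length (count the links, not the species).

2 links

One longest chain: Encrusting Algae → Mussel → Hermit Crab.
It has 3 species and 2 links.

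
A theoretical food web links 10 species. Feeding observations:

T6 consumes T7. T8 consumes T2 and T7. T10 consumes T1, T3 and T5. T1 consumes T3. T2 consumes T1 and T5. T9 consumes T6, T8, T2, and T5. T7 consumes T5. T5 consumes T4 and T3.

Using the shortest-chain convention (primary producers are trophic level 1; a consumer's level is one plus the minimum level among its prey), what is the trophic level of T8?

T4 is a producer → level 1.
T5 eats T4 → level 2.
T2 eats T5 → level 3.
T8 eats T2 → level 4.
No prey of T8 is below level 3, so 4 is the minimum.

Trophic level 4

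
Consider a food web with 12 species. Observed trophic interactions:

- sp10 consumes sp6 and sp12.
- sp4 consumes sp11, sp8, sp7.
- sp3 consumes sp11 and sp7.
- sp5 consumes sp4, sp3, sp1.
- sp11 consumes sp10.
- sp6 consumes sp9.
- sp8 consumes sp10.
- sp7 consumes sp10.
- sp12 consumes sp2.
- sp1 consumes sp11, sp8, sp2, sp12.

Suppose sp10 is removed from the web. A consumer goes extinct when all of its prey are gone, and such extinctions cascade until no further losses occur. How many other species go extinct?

Remove sp10.
Round 1: sp8 (all prey gone), sp7 (all prey gone), sp11 (all prey gone) → extinct.
Round 2: sp3 (all prey gone), sp4 (all prey gone) → extinct.
No further losses. Total secondary extinctions: 5.

5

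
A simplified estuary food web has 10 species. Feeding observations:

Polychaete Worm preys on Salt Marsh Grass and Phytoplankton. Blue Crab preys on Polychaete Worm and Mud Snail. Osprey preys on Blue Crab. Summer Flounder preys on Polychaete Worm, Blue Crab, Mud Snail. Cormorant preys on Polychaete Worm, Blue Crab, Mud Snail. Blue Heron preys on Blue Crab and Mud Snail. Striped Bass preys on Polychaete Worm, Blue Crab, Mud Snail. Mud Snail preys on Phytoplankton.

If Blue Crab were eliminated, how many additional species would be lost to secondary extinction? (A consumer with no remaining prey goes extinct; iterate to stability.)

Remove Blue Crab.
Round 1: Osprey (all prey gone) → extinct.
No further losses. Total secondary extinctions: 1.

1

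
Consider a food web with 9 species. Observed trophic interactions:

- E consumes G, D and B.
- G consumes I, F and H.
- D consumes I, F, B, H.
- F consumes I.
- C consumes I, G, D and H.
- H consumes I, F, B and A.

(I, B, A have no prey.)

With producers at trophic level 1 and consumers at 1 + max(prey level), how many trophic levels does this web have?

Producers (level 1): I, B, A.
I → F → H → D → E gives E level 5.
No species has a prey at level 5, so no species reaches level 6.

5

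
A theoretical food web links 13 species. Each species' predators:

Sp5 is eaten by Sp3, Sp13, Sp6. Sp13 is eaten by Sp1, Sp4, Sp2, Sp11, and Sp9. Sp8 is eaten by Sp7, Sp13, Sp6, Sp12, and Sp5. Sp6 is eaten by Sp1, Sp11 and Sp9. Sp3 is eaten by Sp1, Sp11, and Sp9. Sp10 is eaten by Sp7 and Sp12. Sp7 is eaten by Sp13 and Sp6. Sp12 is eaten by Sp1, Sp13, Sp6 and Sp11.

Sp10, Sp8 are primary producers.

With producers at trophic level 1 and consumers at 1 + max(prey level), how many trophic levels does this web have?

4

Producers (level 1): Sp10, Sp8.
Sp8 → Sp5 → Sp13 → Sp1 gives Sp1 level 4.
No species has a prey at level 4, so no species reaches level 5.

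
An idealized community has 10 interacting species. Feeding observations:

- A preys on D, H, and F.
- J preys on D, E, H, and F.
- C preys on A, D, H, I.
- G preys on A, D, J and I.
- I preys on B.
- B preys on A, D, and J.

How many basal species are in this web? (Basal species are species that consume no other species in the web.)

Basal species (no prey listed): D, E, F, H.
Count: 4.

4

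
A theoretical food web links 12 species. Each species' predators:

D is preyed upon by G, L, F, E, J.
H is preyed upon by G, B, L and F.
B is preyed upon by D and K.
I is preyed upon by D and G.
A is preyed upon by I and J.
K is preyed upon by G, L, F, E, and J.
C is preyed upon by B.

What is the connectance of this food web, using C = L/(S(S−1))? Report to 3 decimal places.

The web has S = 12 species and L = 21 feeding links.
C = L / (S(S−1)) = 21 / 132 = 0.1591 ≈ 0.159.

C = 0.159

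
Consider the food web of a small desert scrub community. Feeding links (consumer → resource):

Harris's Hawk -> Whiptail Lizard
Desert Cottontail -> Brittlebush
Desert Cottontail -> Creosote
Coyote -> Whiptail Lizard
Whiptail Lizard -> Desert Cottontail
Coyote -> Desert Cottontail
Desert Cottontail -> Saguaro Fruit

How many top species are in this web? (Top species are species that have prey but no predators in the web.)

Top species (has prey, but nothing eats it): Harris's Hawk, Coyote.
Count: 2.

2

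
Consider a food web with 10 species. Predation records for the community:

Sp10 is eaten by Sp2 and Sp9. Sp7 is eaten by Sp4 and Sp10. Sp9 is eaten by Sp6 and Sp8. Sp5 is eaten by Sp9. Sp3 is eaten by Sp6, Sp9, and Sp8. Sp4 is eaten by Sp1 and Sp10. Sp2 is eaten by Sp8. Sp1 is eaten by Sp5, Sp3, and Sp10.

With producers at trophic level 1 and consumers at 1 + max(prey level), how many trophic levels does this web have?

6

Producers (level 1): Sp7.
Sp7 → Sp4 → Sp1 → Sp5 → Sp9 → Sp6 gives Sp6 level 6.
No species has a prey at level 6, so no species reaches level 7.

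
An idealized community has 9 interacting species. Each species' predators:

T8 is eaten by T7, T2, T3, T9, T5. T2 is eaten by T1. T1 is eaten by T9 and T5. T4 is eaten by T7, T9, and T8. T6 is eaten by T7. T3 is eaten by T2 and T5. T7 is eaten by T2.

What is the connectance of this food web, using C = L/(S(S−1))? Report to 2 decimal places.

C = 0.21

The web has S = 9 species and L = 15 feeding links.
C = L / (S(S−1)) = 15 / 72 = 0.2083 ≈ 0.21.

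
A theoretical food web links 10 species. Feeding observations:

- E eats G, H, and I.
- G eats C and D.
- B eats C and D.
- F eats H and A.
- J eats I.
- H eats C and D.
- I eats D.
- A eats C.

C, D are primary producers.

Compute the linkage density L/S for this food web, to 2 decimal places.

L/S = 1.40

There are L = 14 links among S = 10 species.
L/S = 14/10 = 1.4000 ≈ 1.40.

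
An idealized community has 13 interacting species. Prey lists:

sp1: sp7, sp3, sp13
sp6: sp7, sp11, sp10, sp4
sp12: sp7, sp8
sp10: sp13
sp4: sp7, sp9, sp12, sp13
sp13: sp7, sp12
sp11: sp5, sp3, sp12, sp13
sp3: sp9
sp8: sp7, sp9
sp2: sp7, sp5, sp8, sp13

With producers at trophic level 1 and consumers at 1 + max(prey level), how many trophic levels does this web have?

6

Producers (level 1): sp7, sp5, sp9.
sp7 → sp8 → sp12 → sp13 → sp10 → sp6 gives sp6 level 6.
No species has a prey at level 6, so no species reaches level 7.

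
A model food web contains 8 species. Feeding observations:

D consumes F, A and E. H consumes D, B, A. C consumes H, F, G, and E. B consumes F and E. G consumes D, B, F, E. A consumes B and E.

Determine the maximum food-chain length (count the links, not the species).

One longest chain: F → B → A → D → H → C.
It has 6 species and 5 links.

5 links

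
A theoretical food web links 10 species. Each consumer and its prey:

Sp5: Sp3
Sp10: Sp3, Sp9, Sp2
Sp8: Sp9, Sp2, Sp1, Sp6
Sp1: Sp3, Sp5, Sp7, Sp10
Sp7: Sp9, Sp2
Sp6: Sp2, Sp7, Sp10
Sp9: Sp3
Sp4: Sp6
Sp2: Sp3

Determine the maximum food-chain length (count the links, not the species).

4 links

One longest chain: Sp3 → Sp9 → Sp7 → Sp6 → Sp4.
It has 5 species and 4 links.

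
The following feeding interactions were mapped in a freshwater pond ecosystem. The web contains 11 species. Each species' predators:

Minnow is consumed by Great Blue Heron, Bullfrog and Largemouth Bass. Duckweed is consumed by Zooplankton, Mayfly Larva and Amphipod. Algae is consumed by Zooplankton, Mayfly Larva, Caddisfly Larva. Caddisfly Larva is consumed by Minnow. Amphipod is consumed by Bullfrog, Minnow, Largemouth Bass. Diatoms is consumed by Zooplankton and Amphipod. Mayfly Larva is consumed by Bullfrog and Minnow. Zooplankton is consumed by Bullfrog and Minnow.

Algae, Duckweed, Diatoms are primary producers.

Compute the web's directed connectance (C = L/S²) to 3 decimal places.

The web has S = 11 species and L = 19 feeding links.
C = L / S² = 19 / 121 = 0.1570 ≈ 0.157.

C = 0.157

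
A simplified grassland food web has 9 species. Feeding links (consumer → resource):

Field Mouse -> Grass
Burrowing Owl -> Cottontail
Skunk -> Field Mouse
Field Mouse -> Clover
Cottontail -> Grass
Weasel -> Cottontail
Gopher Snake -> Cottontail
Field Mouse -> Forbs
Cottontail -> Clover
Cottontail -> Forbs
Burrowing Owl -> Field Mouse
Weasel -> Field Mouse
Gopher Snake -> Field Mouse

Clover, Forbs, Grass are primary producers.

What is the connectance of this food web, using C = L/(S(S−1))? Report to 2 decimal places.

C = 0.18

The web has S = 9 species and L = 13 feeding links.
C = L / (S(S−1)) = 13 / 72 = 0.1806 ≈ 0.18.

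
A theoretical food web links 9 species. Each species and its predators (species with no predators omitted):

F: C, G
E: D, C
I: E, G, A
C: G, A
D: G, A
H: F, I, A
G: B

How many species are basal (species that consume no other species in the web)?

Basal species (no prey listed): H.
Count: 1.

1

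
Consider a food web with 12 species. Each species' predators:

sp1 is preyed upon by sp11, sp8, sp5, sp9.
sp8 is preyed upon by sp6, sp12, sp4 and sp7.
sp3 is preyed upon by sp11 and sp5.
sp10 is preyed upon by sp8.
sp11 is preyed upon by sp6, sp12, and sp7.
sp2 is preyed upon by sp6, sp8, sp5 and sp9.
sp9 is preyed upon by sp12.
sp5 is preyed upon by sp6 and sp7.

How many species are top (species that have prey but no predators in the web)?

4

Top species (has prey, but nothing eats it): sp12, sp6, sp4, sp7.
Count: 4.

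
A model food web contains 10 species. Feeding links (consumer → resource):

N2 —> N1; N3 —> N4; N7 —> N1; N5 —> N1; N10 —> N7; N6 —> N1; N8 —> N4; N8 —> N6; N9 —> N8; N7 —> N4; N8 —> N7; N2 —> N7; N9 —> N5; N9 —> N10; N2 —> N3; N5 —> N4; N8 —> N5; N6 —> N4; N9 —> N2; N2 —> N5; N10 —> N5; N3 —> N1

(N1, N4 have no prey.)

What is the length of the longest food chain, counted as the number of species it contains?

One longest chain: N1 → N5 → N10 → N9.
It has 4 species and 3 links.

4 species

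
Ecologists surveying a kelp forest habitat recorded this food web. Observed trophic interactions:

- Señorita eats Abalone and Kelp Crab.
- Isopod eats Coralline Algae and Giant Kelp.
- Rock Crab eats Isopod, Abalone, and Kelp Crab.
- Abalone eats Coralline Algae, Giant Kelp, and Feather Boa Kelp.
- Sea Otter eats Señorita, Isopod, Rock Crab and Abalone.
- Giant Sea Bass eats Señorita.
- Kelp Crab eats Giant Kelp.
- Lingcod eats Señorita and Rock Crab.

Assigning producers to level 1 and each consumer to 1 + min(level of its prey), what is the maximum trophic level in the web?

Producers (level 1): Coralline Algae, Giant Kelp, Feather Boa Kelp.
Following each consumer down to its lowest-level prey: Coralline Algae → Abalone → Señorita → Giant Sea Bass (levels 1 through 4).
All prey of Giant Sea Bass (Señorita 3) are at level 3 or above, so Giant Sea Bass is at level 1 + 3 = 4.
Every consumer has at least one prey at level 3 or below, so none exceeds level 4.

4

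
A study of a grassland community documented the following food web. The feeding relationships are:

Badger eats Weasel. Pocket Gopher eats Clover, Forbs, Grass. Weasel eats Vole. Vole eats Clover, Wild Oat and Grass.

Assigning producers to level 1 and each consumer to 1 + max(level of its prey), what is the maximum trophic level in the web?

Producers (level 1): Forbs, Grass, Wild Oat, Clover.
Grass → Vole → Weasel → Badger gives Badger level 4.
No species has a prey at level 4, so no species reaches level 5.

4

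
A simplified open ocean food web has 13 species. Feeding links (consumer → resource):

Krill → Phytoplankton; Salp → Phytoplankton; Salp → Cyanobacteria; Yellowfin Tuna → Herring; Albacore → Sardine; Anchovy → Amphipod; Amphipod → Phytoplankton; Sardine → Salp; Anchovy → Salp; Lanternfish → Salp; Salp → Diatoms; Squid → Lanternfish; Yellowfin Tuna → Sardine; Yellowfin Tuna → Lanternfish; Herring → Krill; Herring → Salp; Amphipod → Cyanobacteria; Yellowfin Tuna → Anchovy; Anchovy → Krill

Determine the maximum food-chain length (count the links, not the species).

3 links

One longest chain: Phytoplankton → Krill → Herring → Yellowfin Tuna.
It has 4 species and 3 links.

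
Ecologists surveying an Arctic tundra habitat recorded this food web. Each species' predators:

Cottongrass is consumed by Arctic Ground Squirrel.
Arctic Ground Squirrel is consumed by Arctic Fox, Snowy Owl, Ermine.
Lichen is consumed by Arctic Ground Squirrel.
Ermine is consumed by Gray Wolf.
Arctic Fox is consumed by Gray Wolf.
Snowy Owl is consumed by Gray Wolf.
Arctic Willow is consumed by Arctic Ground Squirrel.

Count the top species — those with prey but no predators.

1

Top species (has prey, but nothing eats it): Gray Wolf.
Count: 1.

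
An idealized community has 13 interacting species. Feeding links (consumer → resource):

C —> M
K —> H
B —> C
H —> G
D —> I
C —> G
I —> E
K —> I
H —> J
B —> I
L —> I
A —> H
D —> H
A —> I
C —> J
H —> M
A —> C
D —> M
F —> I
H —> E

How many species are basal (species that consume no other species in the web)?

4

Basal species (no prey listed): G, E, J, M.
Count: 4.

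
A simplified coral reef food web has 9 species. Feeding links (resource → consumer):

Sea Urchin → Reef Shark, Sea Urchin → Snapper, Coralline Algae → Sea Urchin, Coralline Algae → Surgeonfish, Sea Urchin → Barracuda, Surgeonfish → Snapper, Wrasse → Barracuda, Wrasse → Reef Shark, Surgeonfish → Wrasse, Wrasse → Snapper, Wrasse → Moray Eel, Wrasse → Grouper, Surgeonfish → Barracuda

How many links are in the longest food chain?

3 links

One longest chain: Coralline Algae → Surgeonfish → Wrasse → Moray Eel.
It has 4 species and 3 links.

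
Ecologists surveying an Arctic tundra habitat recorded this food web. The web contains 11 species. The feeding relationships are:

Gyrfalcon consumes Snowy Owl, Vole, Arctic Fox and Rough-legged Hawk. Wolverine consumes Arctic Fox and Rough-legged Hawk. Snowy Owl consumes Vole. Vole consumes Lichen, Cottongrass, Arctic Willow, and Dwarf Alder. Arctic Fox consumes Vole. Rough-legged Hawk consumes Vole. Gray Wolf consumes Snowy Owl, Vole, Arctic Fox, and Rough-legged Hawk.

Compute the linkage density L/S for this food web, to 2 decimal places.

There are L = 17 links among S = 11 species.
L/S = 17/11 = 1.5455 ≈ 1.55.

L/S = 1.55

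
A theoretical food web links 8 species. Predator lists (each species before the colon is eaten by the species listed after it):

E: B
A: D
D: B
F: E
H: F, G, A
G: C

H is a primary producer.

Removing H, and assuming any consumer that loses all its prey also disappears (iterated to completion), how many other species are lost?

Remove H.
Round 1: F (all prey gone), G (all prey gone), A (all prey gone) → extinct.
Round 2: D (all prey gone), C (all prey gone), E (all prey gone) → extinct.
Round 3: B (all prey gone) → extinct.
No further losses. Total secondary extinctions: 7.

7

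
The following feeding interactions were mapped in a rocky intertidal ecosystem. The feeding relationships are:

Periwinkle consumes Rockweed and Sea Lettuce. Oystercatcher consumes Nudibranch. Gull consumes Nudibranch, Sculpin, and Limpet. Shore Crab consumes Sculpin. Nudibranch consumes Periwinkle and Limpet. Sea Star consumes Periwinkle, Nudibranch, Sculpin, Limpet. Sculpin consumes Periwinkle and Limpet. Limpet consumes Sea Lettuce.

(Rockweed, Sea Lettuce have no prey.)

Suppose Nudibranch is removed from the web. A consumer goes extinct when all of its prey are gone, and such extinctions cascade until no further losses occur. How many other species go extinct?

Remove Nudibranch.
Round 1: Oystercatcher (all prey gone) → extinct.
No further losses. Total secondary extinctions: 1.

1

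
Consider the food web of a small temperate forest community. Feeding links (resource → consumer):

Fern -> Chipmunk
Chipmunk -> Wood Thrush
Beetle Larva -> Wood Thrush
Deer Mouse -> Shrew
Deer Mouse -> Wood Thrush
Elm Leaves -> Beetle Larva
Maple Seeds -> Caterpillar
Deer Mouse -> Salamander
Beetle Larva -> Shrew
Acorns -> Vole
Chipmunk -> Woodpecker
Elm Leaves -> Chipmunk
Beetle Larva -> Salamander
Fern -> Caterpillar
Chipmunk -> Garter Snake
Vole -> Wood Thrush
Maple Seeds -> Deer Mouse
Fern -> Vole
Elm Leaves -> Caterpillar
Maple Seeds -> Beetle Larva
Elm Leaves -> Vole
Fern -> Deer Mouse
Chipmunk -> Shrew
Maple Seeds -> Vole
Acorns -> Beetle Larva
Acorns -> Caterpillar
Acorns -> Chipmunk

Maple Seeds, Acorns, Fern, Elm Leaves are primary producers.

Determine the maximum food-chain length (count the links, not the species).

2 links

One longest chain: Maple Seeds → Beetle Larva → Salamander.
It has 3 species and 2 links.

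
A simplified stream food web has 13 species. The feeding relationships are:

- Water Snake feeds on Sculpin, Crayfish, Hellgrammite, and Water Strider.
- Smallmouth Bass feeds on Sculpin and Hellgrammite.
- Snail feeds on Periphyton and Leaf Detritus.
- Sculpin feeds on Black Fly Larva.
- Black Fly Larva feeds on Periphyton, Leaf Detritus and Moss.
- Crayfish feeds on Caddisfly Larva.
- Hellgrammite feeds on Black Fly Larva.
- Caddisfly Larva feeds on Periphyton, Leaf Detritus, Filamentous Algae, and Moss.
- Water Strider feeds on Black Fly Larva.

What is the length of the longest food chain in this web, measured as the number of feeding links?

One longest chain: Periphyton → Black Fly Larva → Sculpin → Water Snake.
It has 4 species and 3 links.

3 links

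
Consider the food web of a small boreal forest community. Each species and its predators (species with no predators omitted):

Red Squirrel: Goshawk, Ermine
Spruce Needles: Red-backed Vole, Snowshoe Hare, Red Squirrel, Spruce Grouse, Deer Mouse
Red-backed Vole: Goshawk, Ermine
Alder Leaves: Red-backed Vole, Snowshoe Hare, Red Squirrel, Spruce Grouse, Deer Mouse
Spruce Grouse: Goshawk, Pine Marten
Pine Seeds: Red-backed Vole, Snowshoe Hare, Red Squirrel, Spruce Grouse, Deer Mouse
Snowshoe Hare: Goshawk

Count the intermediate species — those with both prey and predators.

Intermediate species (has both prey and predators): Red-backed Vole, Snowshoe Hare, Red Squirrel, Spruce Grouse.
Count: 4.

4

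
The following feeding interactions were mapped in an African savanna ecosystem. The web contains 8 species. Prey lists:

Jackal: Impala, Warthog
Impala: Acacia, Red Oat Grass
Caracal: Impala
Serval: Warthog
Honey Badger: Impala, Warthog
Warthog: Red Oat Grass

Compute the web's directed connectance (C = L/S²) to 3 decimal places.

C = 0.141

The web has S = 8 species and L = 9 feeding links.
C = L / S² = 9 / 64 = 0.1406 ≈ 0.141.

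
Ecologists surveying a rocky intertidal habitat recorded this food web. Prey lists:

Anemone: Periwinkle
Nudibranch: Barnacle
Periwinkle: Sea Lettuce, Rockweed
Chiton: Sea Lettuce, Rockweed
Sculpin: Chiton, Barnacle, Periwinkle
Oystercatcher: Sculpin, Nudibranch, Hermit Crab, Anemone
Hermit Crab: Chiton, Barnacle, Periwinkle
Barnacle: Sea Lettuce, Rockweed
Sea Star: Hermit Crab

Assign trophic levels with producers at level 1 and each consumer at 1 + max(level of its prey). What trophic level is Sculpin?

Trophic level 3

Sea Lettuce is a producer → level 1.
Chiton eats Sea Lettuce (level 1); other prey at levels: Rockweed 1 → level 2.
Sculpin eats Chiton (level 2); other prey at levels: Barnacle 2, Periwinkle 2 → level 3.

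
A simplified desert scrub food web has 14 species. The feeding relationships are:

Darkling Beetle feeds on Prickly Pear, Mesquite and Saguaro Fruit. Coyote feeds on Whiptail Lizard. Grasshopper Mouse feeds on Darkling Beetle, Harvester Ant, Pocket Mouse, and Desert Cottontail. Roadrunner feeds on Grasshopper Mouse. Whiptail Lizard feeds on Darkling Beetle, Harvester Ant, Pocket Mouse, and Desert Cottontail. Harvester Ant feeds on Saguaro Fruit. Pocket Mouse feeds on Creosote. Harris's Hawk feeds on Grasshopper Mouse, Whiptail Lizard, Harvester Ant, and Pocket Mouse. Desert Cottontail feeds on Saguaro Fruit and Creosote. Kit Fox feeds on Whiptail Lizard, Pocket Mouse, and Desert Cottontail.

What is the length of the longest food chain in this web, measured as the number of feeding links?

One longest chain: Saguaro Fruit → Harvester Ant → Whiptail Lizard → Kit Fox.
It has 4 species and 3 links.

3 links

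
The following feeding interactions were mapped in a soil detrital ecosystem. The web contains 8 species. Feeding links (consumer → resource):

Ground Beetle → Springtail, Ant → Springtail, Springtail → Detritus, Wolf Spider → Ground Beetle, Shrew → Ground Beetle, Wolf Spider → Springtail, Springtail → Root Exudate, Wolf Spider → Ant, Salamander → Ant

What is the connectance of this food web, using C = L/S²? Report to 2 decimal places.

C = 0.14

The web has S = 8 species and L = 9 feeding links.
C = L / S² = 9 / 64 = 0.1406 ≈ 0.14.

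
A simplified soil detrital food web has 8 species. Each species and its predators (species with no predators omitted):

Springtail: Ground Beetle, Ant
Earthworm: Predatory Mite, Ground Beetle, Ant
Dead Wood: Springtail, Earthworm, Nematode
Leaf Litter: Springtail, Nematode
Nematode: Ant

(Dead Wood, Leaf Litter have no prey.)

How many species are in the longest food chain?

3 species

One longest chain: Dead Wood → Earthworm → Predatory Mite.
It has 3 species and 2 links.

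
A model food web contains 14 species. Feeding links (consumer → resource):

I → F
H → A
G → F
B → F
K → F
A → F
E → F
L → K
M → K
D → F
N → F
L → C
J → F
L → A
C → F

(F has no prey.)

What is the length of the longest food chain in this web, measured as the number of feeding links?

2 links

One longest chain: F → A → H.
It has 3 species and 2 links.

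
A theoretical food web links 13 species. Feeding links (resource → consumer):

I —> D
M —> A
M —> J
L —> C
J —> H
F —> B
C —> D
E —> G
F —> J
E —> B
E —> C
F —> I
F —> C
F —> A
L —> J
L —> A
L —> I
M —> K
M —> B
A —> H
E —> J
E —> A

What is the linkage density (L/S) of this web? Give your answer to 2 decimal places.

There are L = 22 links among S = 13 species.
L/S = 22/13 = 1.6923 ≈ 1.69.

L/S = 1.69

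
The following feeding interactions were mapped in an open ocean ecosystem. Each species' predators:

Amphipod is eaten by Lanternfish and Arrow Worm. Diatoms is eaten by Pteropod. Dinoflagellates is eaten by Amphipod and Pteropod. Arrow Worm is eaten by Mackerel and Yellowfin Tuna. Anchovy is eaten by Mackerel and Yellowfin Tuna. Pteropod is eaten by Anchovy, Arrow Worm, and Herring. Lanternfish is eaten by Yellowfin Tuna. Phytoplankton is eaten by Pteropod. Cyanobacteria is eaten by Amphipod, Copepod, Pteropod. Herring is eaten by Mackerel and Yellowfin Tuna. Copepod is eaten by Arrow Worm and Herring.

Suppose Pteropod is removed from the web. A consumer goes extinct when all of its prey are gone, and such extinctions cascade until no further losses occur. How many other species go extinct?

Remove Pteropod.
Round 1: Anchovy (all prey gone) → extinct.
No further losses. Total secondary extinctions: 1.

1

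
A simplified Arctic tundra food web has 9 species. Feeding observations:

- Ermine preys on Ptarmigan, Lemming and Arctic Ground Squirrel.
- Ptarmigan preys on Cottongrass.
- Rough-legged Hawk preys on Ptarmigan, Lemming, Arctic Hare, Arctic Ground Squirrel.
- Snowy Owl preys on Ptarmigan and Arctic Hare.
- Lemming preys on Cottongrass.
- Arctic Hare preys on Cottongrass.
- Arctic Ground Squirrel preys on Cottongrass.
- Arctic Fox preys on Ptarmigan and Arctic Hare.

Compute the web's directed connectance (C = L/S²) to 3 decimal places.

C = 0.185

The web has S = 9 species and L = 15 feeding links.
C = L / S² = 15 / 81 = 0.1852 ≈ 0.185.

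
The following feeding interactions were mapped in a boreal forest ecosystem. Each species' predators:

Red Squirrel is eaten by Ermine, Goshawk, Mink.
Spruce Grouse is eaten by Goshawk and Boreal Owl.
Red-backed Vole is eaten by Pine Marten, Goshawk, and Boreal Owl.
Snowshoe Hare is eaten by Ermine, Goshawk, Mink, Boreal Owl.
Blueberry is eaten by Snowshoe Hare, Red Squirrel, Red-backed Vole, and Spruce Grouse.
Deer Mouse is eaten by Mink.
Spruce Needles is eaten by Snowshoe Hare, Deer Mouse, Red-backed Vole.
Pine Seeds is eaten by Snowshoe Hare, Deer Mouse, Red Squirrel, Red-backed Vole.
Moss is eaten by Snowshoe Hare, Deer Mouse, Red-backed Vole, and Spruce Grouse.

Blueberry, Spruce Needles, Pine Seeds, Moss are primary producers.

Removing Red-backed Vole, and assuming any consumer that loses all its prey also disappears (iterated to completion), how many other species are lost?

Remove Red-backed Vole.
Round 1: Pine Marten (all prey gone) → extinct.
No further losses. Total secondary extinctions: 1.

1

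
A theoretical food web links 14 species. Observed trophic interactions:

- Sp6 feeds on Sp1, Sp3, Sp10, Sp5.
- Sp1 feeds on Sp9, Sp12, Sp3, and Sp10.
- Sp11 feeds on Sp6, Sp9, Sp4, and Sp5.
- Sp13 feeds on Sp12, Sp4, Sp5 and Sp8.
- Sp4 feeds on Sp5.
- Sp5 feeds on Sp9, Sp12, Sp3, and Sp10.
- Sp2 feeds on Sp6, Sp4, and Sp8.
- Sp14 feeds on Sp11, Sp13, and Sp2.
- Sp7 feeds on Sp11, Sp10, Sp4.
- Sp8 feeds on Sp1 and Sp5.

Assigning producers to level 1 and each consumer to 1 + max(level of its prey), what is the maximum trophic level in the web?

Producers (level 1): Sp3, Sp9, Sp12, Sp10.
Sp3 → Sp5 → Sp4 → Sp13 → Sp14 gives Sp14 level 5.
No species has a prey at level 5, so no species reaches level 6.

5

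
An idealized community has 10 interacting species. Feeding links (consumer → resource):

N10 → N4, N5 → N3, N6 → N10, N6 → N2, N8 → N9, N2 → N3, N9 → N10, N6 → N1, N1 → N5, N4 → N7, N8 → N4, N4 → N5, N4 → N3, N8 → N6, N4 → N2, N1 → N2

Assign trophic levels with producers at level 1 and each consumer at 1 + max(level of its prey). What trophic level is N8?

Trophic level 6

N3 is a producer → level 1.
N5 eats N3 → level 2.
N4 eats N5 (level 2); other prey at levels: N7 1, N3 1, N2 2 → level 3.
N10 eats N4 → level 4.
N9 eats N10 → level 5.
N8 eats N9 (level 5); other prey at levels: N4 3, N6 5 → level 6.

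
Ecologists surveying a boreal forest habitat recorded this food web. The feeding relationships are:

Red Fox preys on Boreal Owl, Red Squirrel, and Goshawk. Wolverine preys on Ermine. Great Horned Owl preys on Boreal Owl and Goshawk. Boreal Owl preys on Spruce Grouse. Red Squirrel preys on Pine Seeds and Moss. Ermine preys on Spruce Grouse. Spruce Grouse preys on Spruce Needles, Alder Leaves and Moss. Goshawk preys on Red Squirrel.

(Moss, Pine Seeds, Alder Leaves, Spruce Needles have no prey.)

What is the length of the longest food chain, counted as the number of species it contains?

One longest chain: Moss → Spruce Grouse → Boreal Owl → Red Fox.
It has 4 species and 3 links.

4 species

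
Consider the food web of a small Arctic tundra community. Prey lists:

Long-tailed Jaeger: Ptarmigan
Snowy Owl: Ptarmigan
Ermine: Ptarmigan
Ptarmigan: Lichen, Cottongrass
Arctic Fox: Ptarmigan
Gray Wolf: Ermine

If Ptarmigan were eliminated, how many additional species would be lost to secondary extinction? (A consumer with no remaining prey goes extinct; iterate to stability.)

Remove Ptarmigan.
Round 1: Ermine (all prey gone), Arctic Fox (all prey gone), Snowy Owl (all prey gone), Long-tailed Jaeger (all prey gone) → extinct.
Round 2: Gray Wolf (all prey gone) → extinct.
No further losses. Total secondary extinctions: 5.

5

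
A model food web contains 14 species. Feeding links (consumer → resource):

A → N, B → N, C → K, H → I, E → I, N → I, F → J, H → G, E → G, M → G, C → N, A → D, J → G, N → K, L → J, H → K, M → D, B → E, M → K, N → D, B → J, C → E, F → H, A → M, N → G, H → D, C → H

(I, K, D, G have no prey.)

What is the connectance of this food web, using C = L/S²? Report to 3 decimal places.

C = 0.138

The web has S = 14 species and L = 27 feeding links.
C = L / S² = 27 / 196 = 0.1378 ≈ 0.138.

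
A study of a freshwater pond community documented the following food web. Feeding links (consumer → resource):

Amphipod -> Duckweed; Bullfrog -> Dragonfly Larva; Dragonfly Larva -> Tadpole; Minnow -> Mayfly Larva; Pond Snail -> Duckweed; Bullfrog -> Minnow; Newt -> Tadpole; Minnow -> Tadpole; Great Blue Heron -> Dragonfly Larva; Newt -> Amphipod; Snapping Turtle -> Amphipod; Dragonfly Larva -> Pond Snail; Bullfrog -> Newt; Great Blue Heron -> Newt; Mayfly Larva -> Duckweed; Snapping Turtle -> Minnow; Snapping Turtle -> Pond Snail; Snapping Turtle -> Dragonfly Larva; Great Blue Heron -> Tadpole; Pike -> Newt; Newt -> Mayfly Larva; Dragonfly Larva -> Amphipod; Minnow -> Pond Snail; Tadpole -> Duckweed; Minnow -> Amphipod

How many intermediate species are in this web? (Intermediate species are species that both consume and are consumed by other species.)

7

Intermediate species (has both prey and predators): Pond Snail, Tadpole, Mayfly Larva, Amphipod, Newt, Minnow, Dragonfly Larva.
Count: 7.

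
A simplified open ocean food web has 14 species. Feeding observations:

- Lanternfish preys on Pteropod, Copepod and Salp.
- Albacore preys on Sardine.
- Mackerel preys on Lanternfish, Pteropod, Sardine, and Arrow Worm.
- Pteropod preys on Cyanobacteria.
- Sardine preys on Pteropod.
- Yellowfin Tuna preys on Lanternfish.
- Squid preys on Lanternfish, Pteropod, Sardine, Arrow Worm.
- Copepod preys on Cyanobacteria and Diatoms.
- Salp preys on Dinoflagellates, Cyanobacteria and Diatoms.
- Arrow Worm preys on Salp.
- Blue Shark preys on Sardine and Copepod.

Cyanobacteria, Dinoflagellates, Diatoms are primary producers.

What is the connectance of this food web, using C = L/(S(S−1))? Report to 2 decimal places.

C = 0.13

The web has S = 14 species and L = 23 feeding links.
C = L / (S(S−1)) = 23 / 182 = 0.1264 ≈ 0.13.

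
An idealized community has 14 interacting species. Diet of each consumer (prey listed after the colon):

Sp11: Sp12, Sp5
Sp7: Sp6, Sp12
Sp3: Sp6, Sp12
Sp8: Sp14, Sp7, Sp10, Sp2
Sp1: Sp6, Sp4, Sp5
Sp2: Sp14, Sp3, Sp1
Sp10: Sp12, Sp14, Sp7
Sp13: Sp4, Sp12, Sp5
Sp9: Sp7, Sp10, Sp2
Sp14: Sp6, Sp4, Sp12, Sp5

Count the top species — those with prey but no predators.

Top species (has prey, but nothing eats it): Sp11, Sp13, Sp8, Sp9.
Count: 4.

4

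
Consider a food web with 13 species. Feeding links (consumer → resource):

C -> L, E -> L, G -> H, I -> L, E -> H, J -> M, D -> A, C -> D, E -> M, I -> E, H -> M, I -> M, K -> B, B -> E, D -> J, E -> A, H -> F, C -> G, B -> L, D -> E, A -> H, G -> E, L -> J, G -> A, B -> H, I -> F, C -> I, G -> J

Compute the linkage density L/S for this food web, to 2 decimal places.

L/S = 2.15

There are L = 28 links among S = 13 species.
L/S = 28/13 = 2.1538 ≈ 2.15.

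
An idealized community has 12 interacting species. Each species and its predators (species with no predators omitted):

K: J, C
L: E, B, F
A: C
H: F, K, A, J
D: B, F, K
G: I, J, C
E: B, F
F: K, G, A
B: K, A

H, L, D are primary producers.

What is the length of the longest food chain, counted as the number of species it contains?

5 species

One longest chain: L → E → F → G → I.
It has 5 species and 4 links.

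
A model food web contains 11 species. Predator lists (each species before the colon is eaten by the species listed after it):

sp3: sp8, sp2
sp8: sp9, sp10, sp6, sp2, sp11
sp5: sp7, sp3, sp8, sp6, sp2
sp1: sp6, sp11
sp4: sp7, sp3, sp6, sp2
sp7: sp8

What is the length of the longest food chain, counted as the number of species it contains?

One longest chain: sp4 → sp7 → sp8 → sp9.
It has 4 species and 3 links.

4 species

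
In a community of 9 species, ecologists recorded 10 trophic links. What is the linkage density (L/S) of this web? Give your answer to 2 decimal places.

L/S = 1.11

There are L = 10 links among S = 9 species.
L/S = 10/9 = 1.1111 ≈ 1.11.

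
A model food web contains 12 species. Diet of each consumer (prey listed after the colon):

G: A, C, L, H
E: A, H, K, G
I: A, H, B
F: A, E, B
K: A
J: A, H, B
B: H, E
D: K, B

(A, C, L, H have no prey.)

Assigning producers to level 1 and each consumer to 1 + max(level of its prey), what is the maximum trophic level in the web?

Producers (level 1): A, C, L, H.
A → K → E → B → D gives D level 5.
No species has a prey at level 5, so no species reaches level 6.

5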